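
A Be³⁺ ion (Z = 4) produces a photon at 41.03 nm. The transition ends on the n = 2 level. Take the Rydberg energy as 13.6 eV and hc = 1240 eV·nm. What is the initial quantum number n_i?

n_i = 3

The photon energy is ΔE = hc/λ = 1240 / 41.03 = 30.22 eV.
With Z = 4, ΔE = 217.6 × (1/n_f² − 1/n_i²), so 1/n_f² − 1/n_i² = 0.1389.
With n_f = 2: 1/n_i² = 1/4 − 0.1389 = 0.1111, so n_i ≈ 3.00.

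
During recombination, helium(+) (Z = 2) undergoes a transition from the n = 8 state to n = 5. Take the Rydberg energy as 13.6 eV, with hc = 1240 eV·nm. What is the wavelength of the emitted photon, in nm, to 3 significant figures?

935 nm

For Z = 2 the level energies scale as Z², so the effective Rydberg energy is 13.6 × 4 = 54.40 eV.
ΔE = 54.40 × (1/5² − 1/8²) = 54.40 × 0.02438 = 1.326 eV.
λ = hc/ΔE = 1240 / 1.326 = 935 nm.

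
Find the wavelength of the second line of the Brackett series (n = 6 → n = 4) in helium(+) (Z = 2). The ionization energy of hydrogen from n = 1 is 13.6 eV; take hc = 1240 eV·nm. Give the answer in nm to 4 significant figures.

The Brackett series terminates on n_f = 4; the second line has n_i = 4+2 = 6.
ΔE = 54.40 × (1/4² − 1/6²) = 1.889 eV.
λ = 1240 / 1.889 = 656.5 nm.

656.5 nm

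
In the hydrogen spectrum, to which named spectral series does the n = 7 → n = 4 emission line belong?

Brackett

The series is set by the lower level: n_f = 4 is the Brackett series.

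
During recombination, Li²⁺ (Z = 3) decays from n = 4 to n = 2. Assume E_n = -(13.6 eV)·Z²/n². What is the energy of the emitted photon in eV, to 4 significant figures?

22.95 eV

The Bohr energies scale as Z², so for Z = 3: E_n = −122.4/n² eV.
E_4 = −122.4/16 = −7.650 eV and E_2 = −122.4/4 = −30.60 eV.
The photon energy is |E_4 − E_2| = 22.95 eV.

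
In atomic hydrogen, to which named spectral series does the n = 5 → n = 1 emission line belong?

Lyman

The series is set by the lower level: n_f = 1 is the Lyman series.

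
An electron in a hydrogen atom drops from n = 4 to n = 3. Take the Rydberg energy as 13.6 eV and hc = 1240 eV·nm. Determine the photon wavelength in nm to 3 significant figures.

ΔE = 13.60 × (1/3² − 1/4²) = 13.60 × 0.04861 = 0.6611 eV.
λ = hc/ΔE = 1240 / 0.6611 = 1880 nm.

1880 nm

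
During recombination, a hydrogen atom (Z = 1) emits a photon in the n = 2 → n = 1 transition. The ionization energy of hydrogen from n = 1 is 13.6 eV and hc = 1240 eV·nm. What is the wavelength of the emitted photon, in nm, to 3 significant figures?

122 nm

ΔE = 13.60 × (1/1² − 1/2²) = 13.60 × 0.7500 = 10.20 eV.
λ = hc/ΔE = 1240 / 10.20 = 122 nm.
This line belongs to the Lyman series.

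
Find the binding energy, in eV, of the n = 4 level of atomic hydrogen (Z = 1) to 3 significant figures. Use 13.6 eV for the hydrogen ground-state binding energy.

0.850 eV

E_4 = −13.60/16 = −0.850 eV, so ionization (to E = 0) requires 0.850 eV.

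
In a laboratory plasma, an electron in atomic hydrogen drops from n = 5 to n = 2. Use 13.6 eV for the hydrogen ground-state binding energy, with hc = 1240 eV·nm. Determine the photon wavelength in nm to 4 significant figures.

ΔE = 13.60 × (1/2² − 1/5²) = 13.60 × 0.2100 = 2.856 eV.
λ = hc/ΔE = 1240 / 2.856 = 434.2 nm.

434.2 nm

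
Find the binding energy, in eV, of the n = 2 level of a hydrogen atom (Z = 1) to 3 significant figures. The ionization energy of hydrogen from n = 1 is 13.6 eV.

E_2 = −13.60/4 = −3.40 eV, so ionization (to E = 0) requires 3.40 eV.

3.40 eV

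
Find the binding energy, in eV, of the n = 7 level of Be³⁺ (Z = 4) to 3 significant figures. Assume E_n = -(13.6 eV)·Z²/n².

4.44 eV

E_n = −13.6 Z²/n² = −217.6/n² eV for Z = 4.
E_7 = −217.6/49 = −4.44 eV, so ionization (to E = 0) requires 4.44 eV.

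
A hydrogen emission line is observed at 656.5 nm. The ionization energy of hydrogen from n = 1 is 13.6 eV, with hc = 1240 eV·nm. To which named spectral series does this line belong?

ΔE = 1240/656.5 = 1.889 eV.
This matches 13.6 × (1/2² − 1/3²), so n_f = 2: the Balmer series.

Balmer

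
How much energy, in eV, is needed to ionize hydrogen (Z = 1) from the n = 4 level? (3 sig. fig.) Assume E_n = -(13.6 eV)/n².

E_4 = −13.60/16 = −0.850 eV, so ionization (to E = 0) requires 0.850 eV.

0.850 eV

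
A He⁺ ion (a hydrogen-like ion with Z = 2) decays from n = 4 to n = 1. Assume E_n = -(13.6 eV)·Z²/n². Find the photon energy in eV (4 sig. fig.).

The Bohr energies scale as Z², so for Z = 2: E_n = −54.40/n² eV.
E_4 = −54.40/16 = −3.400 eV and E_1 = −54.40/1 = −54.40 eV.
The photon energy is |E_4 − E_1| = 51.00 eV.

51.00 eV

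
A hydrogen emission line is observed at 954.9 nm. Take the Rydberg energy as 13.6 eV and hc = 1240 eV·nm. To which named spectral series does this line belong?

ΔE = 1240/954.9 = 1.299 eV.
This matches 13.6 × (1/3² − 1/8²), so n_f = 3: the Paschen series.

Paschen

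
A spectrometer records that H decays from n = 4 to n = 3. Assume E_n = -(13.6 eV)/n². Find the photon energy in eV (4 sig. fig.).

0.6611 eV

E_4 = −13.60/16 = −0.8500 eV and E_3 = −13.60/9 = −1.511 eV.
The photon energy is |E_4 − E_3| = 0.6611 eV.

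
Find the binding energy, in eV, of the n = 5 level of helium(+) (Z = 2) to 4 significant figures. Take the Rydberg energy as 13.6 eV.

2.176 eV

E_n = −13.6 Z²/n² = −54.40/n² eV for Z = 2.
E_5 = −54.40/25 = −2.176 eV, so ionization (to E = 0) requires 2.176 eV.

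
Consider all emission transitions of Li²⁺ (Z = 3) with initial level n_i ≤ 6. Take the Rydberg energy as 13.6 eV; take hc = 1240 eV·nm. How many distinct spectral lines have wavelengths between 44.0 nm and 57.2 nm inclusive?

3

Enumerate all n_i → n_f pairs with 1 ≤ n_f < n_i ≤ 6 and compute λ = 1240 / [13.6·9·(1/n_f² − 1/n_i²)].
Lines falling in [44.0, 57.2] nm: 6→2 (45.59 nm), 5→2 (48.24 nm), 4→2 (54.03 nm).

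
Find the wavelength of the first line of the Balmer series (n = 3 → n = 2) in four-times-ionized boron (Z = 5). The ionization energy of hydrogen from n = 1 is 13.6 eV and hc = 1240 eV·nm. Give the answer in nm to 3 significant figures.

The Balmer series terminates on n_f = 2; the first line has n_i = 2+1 = 3.
ΔE = 340.0 × (1/2² − 1/3²) = 47.22 eV.
λ = 1240 / 47.22 = 26.3 nm.

26.3 nm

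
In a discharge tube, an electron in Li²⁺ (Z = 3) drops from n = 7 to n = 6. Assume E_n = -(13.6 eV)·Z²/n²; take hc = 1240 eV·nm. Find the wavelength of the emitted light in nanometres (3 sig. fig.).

For Z = 3 the level energies scale as Z², so the effective Rydberg energy is 13.6 × 9 = 122.4 eV.
ΔE = 122.4 × (1/6² − 1/7²) = 122.4 × 0.007370 = 0.9020 eV.
λ = hc/ΔE = 1240 / 0.9020 = 1370 nm.

1370 nm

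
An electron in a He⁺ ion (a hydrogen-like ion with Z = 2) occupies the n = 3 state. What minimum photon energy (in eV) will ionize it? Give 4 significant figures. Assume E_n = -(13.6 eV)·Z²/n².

E_n = −13.6 Z²/n² = −54.40/n² eV for Z = 2.
E_3 = −54.40/9 = −6.044 eV, so ionization (to E = 0) requires 6.044 eV.

6.044 eV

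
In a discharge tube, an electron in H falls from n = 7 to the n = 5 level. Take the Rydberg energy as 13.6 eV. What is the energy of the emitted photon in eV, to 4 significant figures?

E_7 = −13.60/49 = −0.2776 eV and E_5 = −13.60/25 = −0.5440 eV.
The photon energy is |E_7 − E_5| = 0.2664 eV.

0.2664 eV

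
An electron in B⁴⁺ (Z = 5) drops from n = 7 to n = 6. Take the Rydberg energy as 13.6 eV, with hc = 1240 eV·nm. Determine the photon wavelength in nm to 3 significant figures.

For Z = 5 the level energies scale as Z², so the effective Rydberg energy is 13.6 × 25 = 340.0 eV.
ΔE = 340.0 × (1/6² − 1/7²) = 340.0 × 0.007370 = 2.506 eV.
λ = hc/ΔE = 1240 / 2.506 = 495 nm.

495 nm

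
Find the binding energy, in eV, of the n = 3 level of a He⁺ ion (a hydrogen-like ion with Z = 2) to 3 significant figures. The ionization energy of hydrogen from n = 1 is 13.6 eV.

E_n = −13.6 Z²/n² = −54.40/n² eV for Z = 2.
E_3 = −54.40/9 = −6.04 eV, so ionization (to E = 0) requires 6.04 eV.

6.04 eV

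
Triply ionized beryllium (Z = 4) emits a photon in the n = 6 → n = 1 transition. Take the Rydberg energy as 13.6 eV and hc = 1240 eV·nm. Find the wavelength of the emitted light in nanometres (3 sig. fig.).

For Z = 4 the level energies scale as Z², so the effective Rydberg energy is 13.6 × 16 = 217.6 eV.
ΔE = 217.6 × (1/1² − 1/6²) = 217.6 × 0.9722 = 211.6 eV.
λ = hc/ΔE = 1240 / 211.6 = 5.86 nm.

5.86 nm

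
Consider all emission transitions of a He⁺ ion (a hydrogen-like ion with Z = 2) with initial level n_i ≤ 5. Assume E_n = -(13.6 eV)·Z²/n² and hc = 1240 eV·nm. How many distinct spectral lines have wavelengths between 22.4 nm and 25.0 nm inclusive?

Enumerate all n_i → n_f pairs with 1 ≤ n_f < n_i ≤ 5 and compute λ = 1240 / [13.6·4·(1/n_f² − 1/n_i²)].
Lines falling in [22.4, 25.0] nm: 5→1 (23.74 nm), 4→1 (24.31 nm).

2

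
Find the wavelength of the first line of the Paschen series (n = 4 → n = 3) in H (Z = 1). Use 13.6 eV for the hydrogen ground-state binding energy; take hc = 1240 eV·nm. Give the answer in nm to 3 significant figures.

1880 nm

The Paschen series terminates on n_f = 3; the first line has n_i = 3+1 = 4.
ΔE = 13.60 × (1/3² − 1/4²) = 0.6611 eV.
λ = 1240 / 0.6611 = 1880 nm.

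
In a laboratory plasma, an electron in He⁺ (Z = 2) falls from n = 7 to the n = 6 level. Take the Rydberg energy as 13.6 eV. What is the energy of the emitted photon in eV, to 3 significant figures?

0.401 eV

The Bohr energies scale as Z², so for Z = 2: E_n = −54.40/n² eV.
E_7 = −54.40/49 = −1.110 eV and E_6 = −54.40/36 = −1.511 eV.
The photon energy is |E_7 − E_6| = 0.401 eV.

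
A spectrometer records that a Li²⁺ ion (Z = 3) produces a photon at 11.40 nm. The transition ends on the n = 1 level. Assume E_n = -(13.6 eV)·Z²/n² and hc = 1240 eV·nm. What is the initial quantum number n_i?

n_i = 3

The photon energy is ΔE = hc/λ = 1240 / 11.40 = 108.8 eV.
With Z = 3, ΔE = 122.4 × (1/n_f² − 1/n_i²), so 1/n_f² − 1/n_i² = 0.8887.
With n_f = 1: 1/n_i² = 1/1 − 0.8887 = 0.1113, so n_i ≈ 3.00.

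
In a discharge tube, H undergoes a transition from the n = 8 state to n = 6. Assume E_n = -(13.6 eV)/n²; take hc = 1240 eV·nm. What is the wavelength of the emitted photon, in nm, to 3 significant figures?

ΔE = 13.60 × (1/6² − 1/8²) = 13.60 × 0.01215 = 0.1653 eV.
λ = hc/ΔE = 1240 / 0.1653 = 7500 nm.

7500 nm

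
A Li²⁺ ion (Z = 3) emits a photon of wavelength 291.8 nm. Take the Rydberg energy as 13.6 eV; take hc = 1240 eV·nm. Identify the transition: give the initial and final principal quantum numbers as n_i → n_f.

n_i = 6, n_f = 4

The photon energy is ΔE = hc/λ = 1240 / 291.8 = 4.249 eV.
With Z = 3, ΔE = 122.4 × (1/n_f² − 1/n_i²), so 1/n_f² − 1/n_i² = 0.03472.
Trying n_f = 4 gives 1/n_i² = 0.02778, i.e. n_i ≈ 6; this pair matches.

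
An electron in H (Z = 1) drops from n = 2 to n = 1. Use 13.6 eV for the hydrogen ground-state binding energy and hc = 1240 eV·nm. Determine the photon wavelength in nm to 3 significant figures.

ΔE = 13.60 × (1/1² − 1/2²) = 13.60 × 0.7500 = 10.20 eV.
λ = hc/ΔE = 1240 / 10.20 = 122 nm.
This line belongs to the Lyman series.

122 nm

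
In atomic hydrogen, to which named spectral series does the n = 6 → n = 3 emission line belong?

The series is set by the lower level: n_f = 3 is the Paschen series.

Paschen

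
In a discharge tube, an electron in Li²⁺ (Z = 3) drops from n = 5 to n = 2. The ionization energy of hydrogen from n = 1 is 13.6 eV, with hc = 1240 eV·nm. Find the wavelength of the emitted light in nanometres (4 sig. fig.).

For Z = 3 the level energies scale as Z², so the effective Rydberg energy is 13.6 × 9 = 122.4 eV.
ΔE = 122.4 × (1/2² − 1/5²) = 122.4 × 0.2100 = 25.70 eV.
λ = hc/ΔE = 1240 / 25.70 = 48.24 nm.

48.24 nm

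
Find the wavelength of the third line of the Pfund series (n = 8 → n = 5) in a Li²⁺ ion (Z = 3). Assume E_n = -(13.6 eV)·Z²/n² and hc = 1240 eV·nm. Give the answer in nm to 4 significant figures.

The Pfund series terminates on n_f = 5; the third line has n_i = 5+3 = 8.
ΔE = 122.4 × (1/5² − 1/8²) = 2.984 eV.
λ = 1240 / 2.984 = 415.6 nm.

415.6 nm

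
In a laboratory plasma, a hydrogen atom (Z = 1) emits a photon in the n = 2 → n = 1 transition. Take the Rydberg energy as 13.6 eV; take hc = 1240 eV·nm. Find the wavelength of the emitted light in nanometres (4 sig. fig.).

121.6 nm

ΔE = 13.60 × (1/1² − 1/2²) = 13.60 × 0.7500 = 10.20 eV.
λ = hc/ΔE = 1240 / 10.20 = 121.6 nm.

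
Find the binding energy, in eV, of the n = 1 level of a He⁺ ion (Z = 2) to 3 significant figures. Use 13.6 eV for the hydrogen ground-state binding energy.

54.4 eV

E_n = −13.6 Z²/n² = −54.40/n² eV for Z = 2.
E_1 = −54.40/1 = −54.4 eV, so ionization (to E = 0) requires 54.4 eV.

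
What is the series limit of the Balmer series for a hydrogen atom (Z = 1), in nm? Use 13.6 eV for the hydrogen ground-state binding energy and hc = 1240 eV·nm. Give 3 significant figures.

The Balmer series has lower level n_f = 2; the series limit corresponds to n_i → ∞.
ΔE_max = 13.6 × 1 / 2² = 3.400 eV.
λ_min = 1240 / 3.400 = 365 nm.

365 nm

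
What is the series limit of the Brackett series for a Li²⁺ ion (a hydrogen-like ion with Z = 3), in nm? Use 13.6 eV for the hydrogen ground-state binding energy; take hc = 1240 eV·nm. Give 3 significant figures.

The Brackett series has lower level n_f = 4; the series limit corresponds to n_i → ∞.
ΔE_max = 13.6 × 9 / 4² = 7.650 eV.
λ_min = 1240 / 7.650 = 162 nm.

162 nm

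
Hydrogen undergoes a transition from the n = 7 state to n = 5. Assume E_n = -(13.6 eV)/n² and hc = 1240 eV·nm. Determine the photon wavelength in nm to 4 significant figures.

4654 nm

ΔE = 13.60 × (1/5² − 1/7²) = 13.60 × 0.01959 = 0.2664 eV.
λ = hc/ΔE = 1240 / 0.2664 = 4654 nm.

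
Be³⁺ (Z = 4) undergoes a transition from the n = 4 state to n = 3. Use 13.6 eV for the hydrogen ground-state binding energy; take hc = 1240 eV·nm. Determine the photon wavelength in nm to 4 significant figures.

117.2 nm

For Z = 4 the level energies scale as Z², so the effective Rydberg energy is 13.6 × 16 = 217.6 eV.
ΔE = 217.6 × (1/3² − 1/4²) = 217.6 × 0.04861 = 10.58 eV.
λ = hc/ΔE = 1240 / 10.58 = 117.2 nm.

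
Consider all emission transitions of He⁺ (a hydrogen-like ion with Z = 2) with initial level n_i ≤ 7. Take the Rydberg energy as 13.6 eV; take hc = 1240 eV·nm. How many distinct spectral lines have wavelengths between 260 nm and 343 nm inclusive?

Enumerate all n_i → n_f pairs with 1 ≤ n_f < n_i ≤ 7 and compute λ = 1240 / [13.6·4·(1/n_f² − 1/n_i²)].
Lines falling in [260, 343] nm: 6→3 (273.5 nm), 5→3 (320.5 nm).

2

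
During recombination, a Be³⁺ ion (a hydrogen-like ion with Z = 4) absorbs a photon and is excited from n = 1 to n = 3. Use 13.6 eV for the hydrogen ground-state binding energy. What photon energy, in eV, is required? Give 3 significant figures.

193 eV

The Bohr energies scale as Z², so for Z = 4: E_n = −217.6/n² eV.
E_3 = −217.6/9 = −24.18 eV and E_1 = −217.6/1 = −217.6 eV.
The photon energy is |E_3 − E_1| = 193 eV.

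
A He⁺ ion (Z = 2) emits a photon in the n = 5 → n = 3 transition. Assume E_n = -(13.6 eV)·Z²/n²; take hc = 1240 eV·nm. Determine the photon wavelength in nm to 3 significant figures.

321 nm

For Z = 2 the level energies scale as Z², so the effective Rydberg energy is 13.6 × 4 = 54.40 eV.
ΔE = 54.40 × (1/3² − 1/5²) = 54.40 × 0.07111 = 3.868 eV.
λ = hc/ΔE = 1240 / 3.868 = 321 nm.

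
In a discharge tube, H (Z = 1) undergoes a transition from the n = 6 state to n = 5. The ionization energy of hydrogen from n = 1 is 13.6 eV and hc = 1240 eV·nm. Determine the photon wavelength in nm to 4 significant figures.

ΔE = 13.60 × (1/5² − 1/6²) = 13.60 × 0.01222 = 0.1662 eV.
λ = hc/ΔE = 1240 / 0.1662 = 7460 nm.

7460 nm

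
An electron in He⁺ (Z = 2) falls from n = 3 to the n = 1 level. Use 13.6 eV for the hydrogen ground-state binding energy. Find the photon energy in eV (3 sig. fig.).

The Bohr energies scale as Z², so for Z = 2: E_n = −54.40/n² eV.
E_3 = −54.40/9 = −6.044 eV and E_1 = −54.40/1 = −54.40 eV.
The photon energy is |E_3 − E_1| = 48.4 eV.

48.4 eV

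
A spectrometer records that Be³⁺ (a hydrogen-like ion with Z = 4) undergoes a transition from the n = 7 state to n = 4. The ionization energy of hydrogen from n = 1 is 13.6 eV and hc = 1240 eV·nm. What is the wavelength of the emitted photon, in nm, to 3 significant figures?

135 nm

For Z = 4 the level energies scale as Z², so the effective Rydberg energy is 13.6 × 16 = 217.6 eV.
ΔE = 217.6 × (1/4² − 1/7²) = 217.6 × 0.04209 = 9.159 eV.
λ = hc/ΔE = 1240 / 9.159 = 135 nm.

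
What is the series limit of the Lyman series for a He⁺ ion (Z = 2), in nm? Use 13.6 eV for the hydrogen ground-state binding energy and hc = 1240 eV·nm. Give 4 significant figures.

22.79 nm

The Lyman series has lower level n_f = 1; the series limit corresponds to n_i → ∞.
ΔE_max = 13.6 × 4 / 1² = 54.40 eV.
λ_min = 1240 / 54.40 = 22.79 nm.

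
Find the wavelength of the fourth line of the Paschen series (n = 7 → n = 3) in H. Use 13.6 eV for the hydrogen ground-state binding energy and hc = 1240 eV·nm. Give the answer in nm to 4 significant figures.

The Paschen series terminates on n_f = 3; the fourth line has n_i = 3+4 = 7.
ΔE = 13.60 × (1/3² − 1/7²) = 1.234 eV.
λ = 1240 / 1.234 = 1005 nm.

1005 nm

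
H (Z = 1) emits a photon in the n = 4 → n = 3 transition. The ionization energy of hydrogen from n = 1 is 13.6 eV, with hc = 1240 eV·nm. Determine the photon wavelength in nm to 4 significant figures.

1876 nm

ΔE = 13.60 × (1/3² − 1/4²) = 13.60 × 0.04861 = 0.6611 eV.
λ = hc/ΔE = 1240 / 0.6611 = 1876 nm.
This line belongs to the Paschen series.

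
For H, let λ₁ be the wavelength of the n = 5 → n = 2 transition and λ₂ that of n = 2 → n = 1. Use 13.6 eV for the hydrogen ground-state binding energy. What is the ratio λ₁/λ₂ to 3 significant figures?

3.57

λ ∝ 1/ΔE ∝ 1/(1/n_f² − 1/n_i²), and the Z² and hc factors cancel in the ratio.
λ₁/λ₂ = (1/1² − 1/2²)/(1/2² − 1/5²) = 0.7500/0.2100 = 3.57.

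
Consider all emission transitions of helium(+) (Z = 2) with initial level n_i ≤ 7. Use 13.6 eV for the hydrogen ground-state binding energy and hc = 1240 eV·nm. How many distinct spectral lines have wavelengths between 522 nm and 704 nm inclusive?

2

Enumerate all n_i → n_f pairs with 1 ≤ n_f < n_i ≤ 7 and compute λ = 1240 / [13.6·4·(1/n_f² − 1/n_i²)].
Lines falling in [522, 704] nm: 7→4 (541.5 nm), 6→4 (656.5 nm).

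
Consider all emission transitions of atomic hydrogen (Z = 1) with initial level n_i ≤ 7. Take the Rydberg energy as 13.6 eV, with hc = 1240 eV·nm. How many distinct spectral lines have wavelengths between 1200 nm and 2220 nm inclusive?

3

Enumerate all n_i → n_f pairs with 1 ≤ n_f < n_i ≤ 7 and compute λ = 1240 / [13.6·1·(1/n_f² − 1/n_i²)].
Lines falling in [1200, 2220] nm: 5→3 (1282 nm), 4→3 (1876 nm), 7→4 (2166 nm).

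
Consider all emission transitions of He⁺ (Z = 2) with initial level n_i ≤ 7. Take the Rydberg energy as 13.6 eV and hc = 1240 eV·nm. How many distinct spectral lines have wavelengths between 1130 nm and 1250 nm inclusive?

1

Enumerate all n_i → n_f pairs with 1 ≤ n_f < n_i ≤ 7 and compute λ = 1240 / [13.6·4·(1/n_f² − 1/n_i²)].
Lines falling in [1130, 1250] nm: 7→5 (1163 nm).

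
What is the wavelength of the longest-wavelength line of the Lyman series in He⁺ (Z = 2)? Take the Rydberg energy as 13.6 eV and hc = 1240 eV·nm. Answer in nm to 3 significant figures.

30.4 nm

The Lyman series terminates on n_f = 1; the first line has n_i = 1+1 = 2.
ΔE = 54.40 × (1/1² − 1/2²) = 40.80 eV.
λ = 1240 / 40.80 = 30.4 nm.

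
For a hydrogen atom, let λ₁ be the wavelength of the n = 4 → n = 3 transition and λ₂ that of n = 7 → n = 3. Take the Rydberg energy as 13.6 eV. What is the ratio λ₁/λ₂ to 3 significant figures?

1.87

λ ∝ 1/ΔE ∝ 1/(1/n_f² − 1/n_i²), and the Z² and hc factors cancel in the ratio.
λ₁/λ₂ = (1/3² − 1/7²)/(1/3² − 1/4²) = 0.09070/0.04861 = 1.87.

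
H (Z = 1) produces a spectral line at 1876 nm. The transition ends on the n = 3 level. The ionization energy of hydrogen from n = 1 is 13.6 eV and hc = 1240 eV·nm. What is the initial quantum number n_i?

n_i = 4

The photon energy is ΔE = hc/λ = 1240 / 1876 = 0.6610 eV.
With Z = 1, ΔE = 13.60 × (1/n_f² − 1/n_i²), so 1/n_f² − 1/n_i² = 0.04860.
With n_f = 3: 1/n_i² = 1/9 − 0.04860 = 0.06251, so n_i ≈ 4.00.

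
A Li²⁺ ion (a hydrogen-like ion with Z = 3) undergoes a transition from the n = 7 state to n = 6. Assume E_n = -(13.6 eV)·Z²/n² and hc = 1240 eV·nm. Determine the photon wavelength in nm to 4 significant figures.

1375 nm

For Z = 3 the level energies scale as Z², so the effective Rydberg energy is 13.6 × 9 = 122.4 eV.
ΔE = 122.4 × (1/6² − 1/7²) = 122.4 × 0.007370 = 0.9020 eV.
λ = hc/ΔE = 1240 / 0.9020 = 1375 nm.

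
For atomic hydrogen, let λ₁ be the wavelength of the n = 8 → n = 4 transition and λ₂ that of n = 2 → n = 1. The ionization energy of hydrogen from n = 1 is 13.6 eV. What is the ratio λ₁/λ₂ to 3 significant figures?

λ ∝ 1/ΔE ∝ 1/(1/n_f² − 1/n_i²), and the Z² and hc factors cancel in the ratio.
λ₁/λ₂ = (1/1² − 1/2²)/(1/4² − 1/8²) = 0.7500/0.04688 = 16.0.

16.0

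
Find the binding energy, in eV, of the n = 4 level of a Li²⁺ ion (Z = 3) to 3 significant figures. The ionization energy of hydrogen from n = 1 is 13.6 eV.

7.65 eV

E_n = −13.6 Z²/n² = −122.4/n² eV for Z = 3.
E_4 = −122.4/16 = −7.65 eV, so ionization (to E = 0) requires 7.65 eV.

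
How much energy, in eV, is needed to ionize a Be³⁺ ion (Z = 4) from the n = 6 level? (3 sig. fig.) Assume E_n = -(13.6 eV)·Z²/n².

E_n = −13.6 Z²/n² = −217.6/n² eV for Z = 4.
E_6 = −217.6/36 = −6.04 eV, so ionization (to E = 0) requires 6.04 eV.

6.04 eV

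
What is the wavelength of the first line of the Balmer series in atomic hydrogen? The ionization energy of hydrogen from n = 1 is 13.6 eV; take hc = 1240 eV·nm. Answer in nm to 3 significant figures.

The Balmer series terminates on n_f = 2; the first line has n_i = 2+1 = 3.
ΔE = 13.60 × (1/2² − 1/3²) = 1.889 eV.
λ = 1240 / 1.889 = 656 nm.

656 nm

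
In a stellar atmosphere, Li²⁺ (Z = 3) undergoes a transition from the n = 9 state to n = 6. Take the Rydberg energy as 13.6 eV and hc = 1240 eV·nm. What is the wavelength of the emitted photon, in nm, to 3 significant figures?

For Z = 3 the level energies scale as Z², so the effective Rydberg energy is 13.6 × 9 = 122.4 eV.
ΔE = 122.4 × (1/6² − 1/9²) = 122.4 × 0.01543 = 1.889 eV.
λ = hc/ΔE = 1240 / 1.889 = 656 nm.

656 nm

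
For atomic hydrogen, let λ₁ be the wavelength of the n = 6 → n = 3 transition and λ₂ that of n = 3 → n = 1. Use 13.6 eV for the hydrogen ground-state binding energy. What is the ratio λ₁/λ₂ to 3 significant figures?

λ ∝ 1/ΔE ∝ 1/(1/n_f² − 1/n_i²), and the Z² and hc factors cancel in the ratio.
λ₁/λ₂ = (1/1² − 1/3²)/(1/3² − 1/6²) = 0.8889/0.08333 = 10.7.

10.7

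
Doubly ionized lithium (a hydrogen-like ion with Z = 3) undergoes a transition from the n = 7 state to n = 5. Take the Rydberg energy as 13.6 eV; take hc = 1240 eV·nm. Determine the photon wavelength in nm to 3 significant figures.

517 nm

For Z = 3 the level energies scale as Z², so the effective Rydberg energy is 13.6 × 9 = 122.4 eV.
ΔE = 122.4 × (1/5² − 1/7²) = 122.4 × 0.01959 = 2.398 eV.
λ = hc/ΔE = 1240 / 2.398 = 517 nm.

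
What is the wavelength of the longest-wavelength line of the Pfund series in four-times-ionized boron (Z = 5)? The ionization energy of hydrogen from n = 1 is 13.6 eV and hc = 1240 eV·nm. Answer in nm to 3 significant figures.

298 nm

The Pfund series terminates on n_f = 5; the first line has n_i = 5+1 = 6.
ΔE = 340.0 × (1/5² − 1/6²) = 4.156 eV.
λ = 1240 / 4.156 = 298 nm.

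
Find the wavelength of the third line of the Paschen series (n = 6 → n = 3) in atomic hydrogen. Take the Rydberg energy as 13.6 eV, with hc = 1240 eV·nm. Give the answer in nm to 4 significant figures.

1094 nm

The Paschen series terminates on n_f = 3; the third line has n_i = 3+3 = 6.
ΔE = 13.60 × (1/3² − 1/6²) = 1.133 eV.
λ = 1240 / 1.133 = 1094 nm.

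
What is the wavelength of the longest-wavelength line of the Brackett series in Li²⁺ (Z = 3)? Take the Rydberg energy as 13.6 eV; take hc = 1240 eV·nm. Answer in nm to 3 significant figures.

The Brackett series terminates on n_f = 4; the first line has n_i = 4+1 = 5.
ΔE = 122.4 × (1/4² − 1/5²) = 2.754 eV.
λ = 1240 / 2.754 = 450 nm.

450 nm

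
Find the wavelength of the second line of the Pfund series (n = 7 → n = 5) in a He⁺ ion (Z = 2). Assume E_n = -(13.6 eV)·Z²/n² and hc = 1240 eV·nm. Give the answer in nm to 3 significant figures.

The Pfund series terminates on n_f = 5; the second line has n_i = 5+2 = 7.
ΔE = 54.40 × (1/5² − 1/7²) = 1.066 eV.
λ = 1240 / 1.066 = 1160 nm.

1160 nm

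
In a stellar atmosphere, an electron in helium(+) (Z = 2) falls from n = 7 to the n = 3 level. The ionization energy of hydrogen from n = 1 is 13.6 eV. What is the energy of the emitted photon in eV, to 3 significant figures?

The Bohr energies scale as Z², so for Z = 2: E_n = −54.40/n² eV.
E_7 = −54.40/49 = −1.110 eV and E_3 = −54.40/9 = −6.044 eV.
The photon energy is |E_7 − E_3| = 4.93 eV.

4.93 eV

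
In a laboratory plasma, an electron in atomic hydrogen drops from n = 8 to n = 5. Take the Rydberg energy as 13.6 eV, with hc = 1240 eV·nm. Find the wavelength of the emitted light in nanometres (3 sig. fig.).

3740 nm

ΔE = 13.60 × (1/5² − 1/8²) = 13.60 × 0.02438 = 0.3315 eV.
λ = hc/ΔE = 1240 / 0.3315 = 3740 nm.
This line belongs to the Pfund series.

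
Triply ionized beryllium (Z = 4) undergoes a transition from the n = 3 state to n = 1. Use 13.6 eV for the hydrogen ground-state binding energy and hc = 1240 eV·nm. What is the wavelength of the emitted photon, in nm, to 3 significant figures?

For Z = 4 the level energies scale as Z², so the effective Rydberg energy is 13.6 × 16 = 217.6 eV.
ΔE = 217.6 × (1/1² − 1/3²) = 217.6 × 0.8889 = 193.4 eV.
λ = hc/ΔE = 1240 / 193.4 = 6.41 nm.

6.41 nm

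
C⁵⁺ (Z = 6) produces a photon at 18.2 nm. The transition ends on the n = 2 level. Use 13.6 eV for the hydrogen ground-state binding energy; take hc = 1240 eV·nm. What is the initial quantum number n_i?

The photon energy is ΔE = hc/λ = 1240 / 18.2 = 68.13 eV.
With Z = 6, ΔE = 489.6 × (1/n_f² − 1/n_i²), so 1/n_f² − 1/n_i² = 0.1392.
With n_f = 2: 1/n_i² = 1/4 − 0.1392 = 0.1108, so n_i ≈ 3.00.

n_i = 3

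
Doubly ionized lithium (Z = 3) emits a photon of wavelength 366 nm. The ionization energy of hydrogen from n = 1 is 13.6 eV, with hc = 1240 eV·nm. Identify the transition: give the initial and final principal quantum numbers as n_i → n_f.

The photon energy is ΔE = hc/λ = 1240 / 366 = 3.388 eV.
With Z = 3, ΔE = 122.4 × (1/n_f² − 1/n_i²), so 1/n_f² − 1/n_i² = 0.02768.
Trying n_f = 5 gives 1/n_i² = 0.01232, i.e. n_i ≈ 9; this pair matches.

n_i = 9, n_f = 5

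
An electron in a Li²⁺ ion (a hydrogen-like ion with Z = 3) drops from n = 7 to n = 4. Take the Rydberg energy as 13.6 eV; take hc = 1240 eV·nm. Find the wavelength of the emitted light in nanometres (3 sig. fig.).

241 nm

For Z = 3 the level energies scale as Z², so the effective Rydberg energy is 13.6 × 9 = 122.4 eV.
ΔE = 122.4 × (1/4² − 1/7²) = 122.4 × 0.04209 = 5.152 eV.
λ = hc/ΔE = 1240 / 5.152 = 241 nm.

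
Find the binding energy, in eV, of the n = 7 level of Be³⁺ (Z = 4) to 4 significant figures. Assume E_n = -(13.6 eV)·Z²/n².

4.441 eV

E_n = −13.6 Z²/n² = −217.6/n² eV for Z = 4.
E_7 = −217.6/49 = −4.441 eV, so ionization (to E = 0) requires 4.441 eV.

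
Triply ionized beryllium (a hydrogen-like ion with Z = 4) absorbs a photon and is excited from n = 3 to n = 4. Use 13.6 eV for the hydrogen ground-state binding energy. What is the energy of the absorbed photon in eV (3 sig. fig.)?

10.6 eV

The Bohr energies scale as Z², so for Z = 4: E_n = −217.6/n² eV.
E_4 = −217.6/16 = −13.60 eV and E_3 = −217.6/9 = −24.18 eV.
The photon energy is |E_4 − E_3| = 10.6 eV.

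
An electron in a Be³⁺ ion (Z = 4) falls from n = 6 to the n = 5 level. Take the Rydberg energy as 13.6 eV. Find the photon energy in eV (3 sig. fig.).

The Bohr energies scale as Z², so for Z = 4: E_n = −217.6/n² eV.
E_6 = −217.6/36 = −6.044 eV and E_5 = −217.6/25 = −8.704 eV.
The photon energy is |E_6 − E_5| = 2.66 eV.

2.66 eV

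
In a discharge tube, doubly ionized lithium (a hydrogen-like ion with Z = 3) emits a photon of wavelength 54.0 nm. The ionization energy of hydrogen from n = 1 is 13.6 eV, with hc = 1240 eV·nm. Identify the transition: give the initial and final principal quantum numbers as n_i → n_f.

The photon energy is ΔE = hc/λ = 1240 / 54.0 = 22.96 eV.
With Z = 3, ΔE = 122.4 × (1/n_f² − 1/n_i²), so 1/n_f² − 1/n_i² = 0.1876.
Trying n_f = 2 gives 1/n_i² = 0.06239, i.e. n_i ≈ 4; this pair matches.

n_i = 4, n_f = 2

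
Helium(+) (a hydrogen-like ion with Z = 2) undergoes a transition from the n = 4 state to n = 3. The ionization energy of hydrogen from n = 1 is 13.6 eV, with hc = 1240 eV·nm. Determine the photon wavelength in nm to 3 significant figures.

For Z = 2 the level energies scale as Z², so the effective Rydberg energy is 13.6 × 4 = 54.40 eV.
ΔE = 54.40 × (1/3² − 1/4²) = 54.40 × 0.04861 = 2.644 eV.
λ = hc/ΔE = 1240 / 2.644 = 469 nm.

469 nm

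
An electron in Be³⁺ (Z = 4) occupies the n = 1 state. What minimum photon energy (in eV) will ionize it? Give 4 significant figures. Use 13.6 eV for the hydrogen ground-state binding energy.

217.6 eV

E_n = −13.6 Z²/n² = −217.6/n² eV for Z = 4.
E_1 = −217.6/1 = −217.6 eV, so ionization (to E = 0) requires 217.6 eV.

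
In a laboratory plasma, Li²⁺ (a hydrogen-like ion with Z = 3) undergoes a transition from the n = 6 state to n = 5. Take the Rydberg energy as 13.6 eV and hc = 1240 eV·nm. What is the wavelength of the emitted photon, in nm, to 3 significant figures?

For Z = 3 the level energies scale as Z², so the effective Rydberg energy is 13.6 × 9 = 122.4 eV.
ΔE = 122.4 × (1/5² − 1/6²) = 122.4 × 0.01222 = 1.496 eV.
λ = hc/ΔE = 1240 / 1.496 = 829 nm.

829 nm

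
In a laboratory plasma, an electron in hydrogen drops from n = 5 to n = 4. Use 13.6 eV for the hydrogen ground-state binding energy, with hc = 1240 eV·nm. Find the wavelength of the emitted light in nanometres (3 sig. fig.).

4050 nm

ΔE = 13.60 × (1/4² − 1/5²) = 13.60 × 0.02250 = 0.3060 eV.
λ = hc/ΔE = 1240 / 0.3060 = 4050 nm.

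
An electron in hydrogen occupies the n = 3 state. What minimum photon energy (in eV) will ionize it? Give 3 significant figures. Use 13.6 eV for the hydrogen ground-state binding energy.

1.51 eV

E_3 = −13.60/9 = −1.51 eV, so ionization (to E = 0) requires 1.51 eV.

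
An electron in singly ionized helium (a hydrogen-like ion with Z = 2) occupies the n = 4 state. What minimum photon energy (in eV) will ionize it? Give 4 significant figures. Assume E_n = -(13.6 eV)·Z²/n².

3.400 eV

E_n = −13.6 Z²/n² = −54.40/n² eV for Z = 2.
E_4 = −54.40/16 = −3.400 eV, so ionization (to E = 0) requires 3.400 eV.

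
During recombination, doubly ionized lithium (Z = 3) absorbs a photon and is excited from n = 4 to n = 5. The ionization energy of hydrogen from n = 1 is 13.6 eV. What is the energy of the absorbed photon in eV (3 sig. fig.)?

The Bohr energies scale as Z², so for Z = 3: E_n = −122.4/n² eV.
E_5 = −122.4/25 = −4.896 eV and E_4 = −122.4/16 = −7.650 eV.
The photon energy is |E_5 − E_4| = 2.75 eV.

2.75 eV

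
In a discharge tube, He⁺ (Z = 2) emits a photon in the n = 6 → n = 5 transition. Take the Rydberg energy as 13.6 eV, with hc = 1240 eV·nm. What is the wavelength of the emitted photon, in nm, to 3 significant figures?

1860 nm

For Z = 2 the level energies scale as Z², so the effective Rydberg energy is 13.6 × 4 = 54.40 eV.
ΔE = 54.40 × (1/5² − 1/6²) = 54.40 × 0.01222 = 0.6649 eV.
λ = hc/ΔE = 1240 / 0.6649 = 1860 nm.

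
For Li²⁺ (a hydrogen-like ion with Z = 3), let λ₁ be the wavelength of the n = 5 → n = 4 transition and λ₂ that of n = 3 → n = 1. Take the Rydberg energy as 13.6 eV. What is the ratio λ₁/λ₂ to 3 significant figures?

λ ∝ 1/ΔE ∝ 1/(1/n_f² − 1/n_i²), and the Z² and hc factors cancel in the ratio.
λ₁/λ₂ = (1/1² − 1/3²)/(1/4² − 1/5²) = 0.8889/0.02250 = 39.5.

39.5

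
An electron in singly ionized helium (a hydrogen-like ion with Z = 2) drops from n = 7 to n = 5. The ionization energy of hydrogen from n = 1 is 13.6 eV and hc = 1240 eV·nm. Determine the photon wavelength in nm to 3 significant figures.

For Z = 2 the level energies scale as Z², so the effective Rydberg energy is 13.6 × 4 = 54.40 eV.
ΔE = 54.40 × (1/5² − 1/7²) = 54.40 × 0.01959 = 1.066 eV.
λ = hc/ΔE = 1240 / 1.066 = 1160 nm.

1160 nm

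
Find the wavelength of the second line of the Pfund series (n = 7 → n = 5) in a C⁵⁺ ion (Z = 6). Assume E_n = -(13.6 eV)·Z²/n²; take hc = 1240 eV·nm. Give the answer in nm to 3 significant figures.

The Pfund series terminates on n_f = 5; the second line has n_i = 5+2 = 7.
ΔE = 489.6 × (1/5² − 1/7²) = 9.592 eV.
λ = 1240 / 9.592 = 129 nm.

129 nm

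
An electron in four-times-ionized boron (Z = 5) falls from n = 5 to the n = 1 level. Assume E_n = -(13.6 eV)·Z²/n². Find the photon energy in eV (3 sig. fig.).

326 eV

The Bohr energies scale as Z², so for Z = 5: E_n = −340.0/n² eV.
E_5 = −340.0/25 = −13.60 eV and E_1 = −340.0/1 = −340.0 eV.
The photon energy is |E_5 − E_1| = 326 eV.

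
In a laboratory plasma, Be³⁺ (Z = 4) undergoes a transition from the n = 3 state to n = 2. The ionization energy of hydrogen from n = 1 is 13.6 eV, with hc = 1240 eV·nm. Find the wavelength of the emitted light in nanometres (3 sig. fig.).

For Z = 4 the level energies scale as Z², so the effective Rydberg energy is 13.6 × 16 = 217.6 eV.
ΔE = 217.6 × (1/2² − 1/3²) = 217.6 × 0.1389 = 30.22 eV.
λ = hc/ΔE = 1240 / 30.22 = 41.0 nm.

41.0 nm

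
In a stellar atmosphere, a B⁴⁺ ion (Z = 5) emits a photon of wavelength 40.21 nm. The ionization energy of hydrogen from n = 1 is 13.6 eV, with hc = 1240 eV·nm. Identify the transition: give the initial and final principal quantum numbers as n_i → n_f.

The photon energy is ΔE = hc/λ = 1240 / 40.21 = 30.84 eV.
With Z = 5, ΔE = 340.0 × (1/n_f² − 1/n_i²), so 1/n_f² − 1/n_i² = 0.09070.
Trying n_f = 3 gives 1/n_i² = 0.02041, i.e. n_i ≈ 7; this pair matches.

n_i = 7, n_f = 3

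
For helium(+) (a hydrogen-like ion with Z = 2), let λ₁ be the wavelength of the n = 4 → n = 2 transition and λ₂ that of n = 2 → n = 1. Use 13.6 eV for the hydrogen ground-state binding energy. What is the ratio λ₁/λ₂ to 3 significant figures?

λ ∝ 1/ΔE ∝ 1/(1/n_f² − 1/n_i²), and the Z² and hc factors cancel in the ratio.
λ₁/λ₂ = (1/1² − 1/2²)/(1/2² − 1/4²) = 0.7500/0.1875 = 4.00.

4.00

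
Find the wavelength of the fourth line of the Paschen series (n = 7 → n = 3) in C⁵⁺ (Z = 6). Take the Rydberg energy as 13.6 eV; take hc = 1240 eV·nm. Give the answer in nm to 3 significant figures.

27.9 nm

The Paschen series terminates on n_f = 3; the fourth line has n_i = 3+4 = 7.
ΔE = 489.6 × (1/3² − 1/7²) = 44.41 eV.
λ = 1240 / 44.41 = 27.9 nm.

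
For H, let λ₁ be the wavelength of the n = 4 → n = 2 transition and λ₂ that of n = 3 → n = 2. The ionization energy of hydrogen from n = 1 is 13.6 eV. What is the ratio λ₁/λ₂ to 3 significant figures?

λ ∝ 1/ΔE ∝ 1/(1/n_f² − 1/n_i²), and the Z² and hc factors cancel in the ratio.
λ₁/λ₂ = (1/2² − 1/3²)/(1/2² − 1/4²) = 0.1389/0.1875 = 0.741.

0.741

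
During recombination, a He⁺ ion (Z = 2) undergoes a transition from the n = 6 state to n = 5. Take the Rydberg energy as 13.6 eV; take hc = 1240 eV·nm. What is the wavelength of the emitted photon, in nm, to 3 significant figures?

1860 nm

For Z = 2 the level energies scale as Z², so the effective Rydberg energy is 13.6 × 4 = 54.40 eV.
ΔE = 54.40 × (1/5² − 1/6²) = 54.40 × 0.01222 = 0.6649 eV.
λ = hc/ΔE = 1240 / 0.6649 = 1860 nm.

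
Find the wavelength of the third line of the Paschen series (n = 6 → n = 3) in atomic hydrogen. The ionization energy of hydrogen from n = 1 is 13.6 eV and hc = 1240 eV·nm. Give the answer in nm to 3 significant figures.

The Paschen series terminates on n_f = 3; the third line has n_i = 3+3 = 6.
ΔE = 13.60 × (1/3² − 1/6²) = 1.133 eV.
λ = 1240 / 1.133 = 1090 nm.

1090 nm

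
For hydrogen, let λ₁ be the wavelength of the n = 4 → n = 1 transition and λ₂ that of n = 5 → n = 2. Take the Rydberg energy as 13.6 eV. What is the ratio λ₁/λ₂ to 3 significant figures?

λ ∝ 1/ΔE ∝ 1/(1/n_f² − 1/n_i²), and the Z² and hc factors cancel in the ratio.
λ₁/λ₂ = (1/2² − 1/5²)/(1/1² − 1/4²) = 0.2100/0.9375 = 0.224.

0.224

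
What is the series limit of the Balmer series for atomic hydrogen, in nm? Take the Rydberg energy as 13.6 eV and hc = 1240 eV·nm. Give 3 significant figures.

365 nm

The Balmer series has lower level n_f = 2; the series limit corresponds to n_i → ∞.
ΔE_max = 13.6 × 1 / 2² = 3.400 eV.
λ_min = 1240 / 3.400 = 365 nm.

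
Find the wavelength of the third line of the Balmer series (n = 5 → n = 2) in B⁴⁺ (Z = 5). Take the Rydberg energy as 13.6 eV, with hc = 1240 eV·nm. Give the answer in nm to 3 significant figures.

The Balmer series terminates on n_f = 2; the third line has n_i = 2+3 = 5.
ΔE = 340.0 × (1/2² − 1/5²) = 71.40 eV.
λ = 1240 / 71.40 = 17.4 nm.

17.4 nm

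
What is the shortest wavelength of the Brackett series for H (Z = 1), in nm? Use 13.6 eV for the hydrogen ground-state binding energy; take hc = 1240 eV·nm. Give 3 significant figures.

The Brackett series has lower level n_f = 4; the series limit corresponds to n_i → ∞.
ΔE_max = 13.6 × 1 / 4² = 0.8500 eV.
λ_min = 1240 / 0.8500 = 1460 nm.

1460 nm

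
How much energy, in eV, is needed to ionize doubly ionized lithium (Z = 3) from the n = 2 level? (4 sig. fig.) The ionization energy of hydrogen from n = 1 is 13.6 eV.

30.60 eV

E_n = −13.6 Z²/n² = −122.4/n² eV for Z = 3.
E_2 = −122.4/4 = −30.60 eV, so ionization (to E = 0) requires 30.60 eV.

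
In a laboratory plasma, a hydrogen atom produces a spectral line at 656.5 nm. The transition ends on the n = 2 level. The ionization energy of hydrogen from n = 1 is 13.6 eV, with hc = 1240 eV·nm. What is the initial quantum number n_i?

n_i = 3

The photon energy is ΔE = hc/λ = 1240 / 656.5 = 1.889 eV.
With Z = 1, ΔE = 13.60 × (1/n_f² − 1/n_i²), so 1/n_f² − 1/n_i² = 0.1389.
With n_f = 2: 1/n_i² = 1/4 − 0.1389 = 0.1111, so n_i ≈ 3.00.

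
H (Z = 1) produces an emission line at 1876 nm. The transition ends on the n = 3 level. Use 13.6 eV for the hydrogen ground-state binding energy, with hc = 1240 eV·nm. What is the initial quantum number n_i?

n_i = 4

The photon energy is ΔE = hc/λ = 1240 / 1876 = 0.6610 eV.
With Z = 1, ΔE = 13.60 × (1/n_f² − 1/n_i²), so 1/n_f² − 1/n_i² = 0.04860.
With n_f = 3: 1/n_i² = 1/9 − 0.04860 = 0.06251, so n_i ≈ 4.00.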